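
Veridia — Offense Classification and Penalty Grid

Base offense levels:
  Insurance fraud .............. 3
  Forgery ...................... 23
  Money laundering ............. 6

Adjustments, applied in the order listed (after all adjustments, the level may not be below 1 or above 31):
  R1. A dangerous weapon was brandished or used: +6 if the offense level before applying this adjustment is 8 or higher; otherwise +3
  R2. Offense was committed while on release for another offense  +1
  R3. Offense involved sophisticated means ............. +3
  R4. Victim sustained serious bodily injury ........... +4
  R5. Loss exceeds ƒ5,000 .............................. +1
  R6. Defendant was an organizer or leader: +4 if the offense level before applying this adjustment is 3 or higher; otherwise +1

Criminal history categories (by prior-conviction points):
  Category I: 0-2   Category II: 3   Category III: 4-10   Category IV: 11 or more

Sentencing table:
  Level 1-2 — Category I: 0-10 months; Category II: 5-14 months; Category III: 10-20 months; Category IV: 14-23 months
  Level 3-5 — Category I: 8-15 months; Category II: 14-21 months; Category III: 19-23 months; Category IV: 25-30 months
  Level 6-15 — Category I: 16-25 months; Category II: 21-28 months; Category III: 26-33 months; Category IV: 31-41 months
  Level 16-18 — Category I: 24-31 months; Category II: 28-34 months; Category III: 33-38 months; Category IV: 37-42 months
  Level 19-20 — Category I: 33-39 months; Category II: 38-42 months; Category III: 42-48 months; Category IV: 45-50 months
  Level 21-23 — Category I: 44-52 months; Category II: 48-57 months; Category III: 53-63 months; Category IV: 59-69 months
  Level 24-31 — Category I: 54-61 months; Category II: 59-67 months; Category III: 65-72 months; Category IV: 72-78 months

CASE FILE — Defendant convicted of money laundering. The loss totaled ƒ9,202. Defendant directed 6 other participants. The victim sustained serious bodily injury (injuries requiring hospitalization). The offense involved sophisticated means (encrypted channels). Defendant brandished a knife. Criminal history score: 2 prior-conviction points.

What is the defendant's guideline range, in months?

Base offense level for money laundering: 6.
R1 applies (level before this adjustment is 6 < 8, so +3): 6 + 3 = 9.
R2 does not apply.
R3 applies: 9 + 3 = 12.
R4 applies: 12 + 4 = 16.
R5 applies: 16 + 1 = 17.
R6 applies (level before this adjustment is 17 ≥ 3, so +4): 17 + 4 = 21.
Final offense level: 21.
Criminal history: 2 prior points → Category I (0-2).
Level 21 falls in the 21-23 band.
Grid: Level 21-23 × Category I = 44-52 months.

44-52 months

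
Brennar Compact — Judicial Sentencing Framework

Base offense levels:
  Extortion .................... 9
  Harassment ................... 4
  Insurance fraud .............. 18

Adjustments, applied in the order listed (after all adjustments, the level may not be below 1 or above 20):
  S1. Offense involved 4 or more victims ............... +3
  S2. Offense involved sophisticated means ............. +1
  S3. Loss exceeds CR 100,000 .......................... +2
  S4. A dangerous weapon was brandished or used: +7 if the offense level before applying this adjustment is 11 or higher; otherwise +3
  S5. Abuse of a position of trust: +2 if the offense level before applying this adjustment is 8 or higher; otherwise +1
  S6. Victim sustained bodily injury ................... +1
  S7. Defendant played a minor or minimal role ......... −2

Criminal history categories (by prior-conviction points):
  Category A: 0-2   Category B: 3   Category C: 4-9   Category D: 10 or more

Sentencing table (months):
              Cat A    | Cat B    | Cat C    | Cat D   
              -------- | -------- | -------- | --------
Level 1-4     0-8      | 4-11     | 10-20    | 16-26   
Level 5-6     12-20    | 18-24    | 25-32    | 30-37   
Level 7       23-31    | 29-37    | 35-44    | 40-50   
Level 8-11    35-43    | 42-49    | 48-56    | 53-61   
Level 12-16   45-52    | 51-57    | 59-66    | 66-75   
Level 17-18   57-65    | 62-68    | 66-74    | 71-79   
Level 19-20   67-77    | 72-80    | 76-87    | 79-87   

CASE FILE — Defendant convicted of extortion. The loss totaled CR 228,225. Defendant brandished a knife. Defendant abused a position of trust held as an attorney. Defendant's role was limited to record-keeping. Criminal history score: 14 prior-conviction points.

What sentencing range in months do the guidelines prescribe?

Base offense level for extortion: 9.
S3 applies: 9 + 2 = 11.
S4 applies (level before this adjustment is 11 ≥ 11, so +7): 11 + 7 = 18.
S5 applies (level before this adjustment is 18 ≥ 8, so +2): 18 + 2 = 20.
S6 does not apply.
S7 applies: 20 − 2 = 18.
Final offense level: 18.
Criminal history: 14 prior points → Category D (10+).
Level 18 falls in the 17-18 band.
Grid: Level 17-18 × Category D = 71-79 months.

71-79 months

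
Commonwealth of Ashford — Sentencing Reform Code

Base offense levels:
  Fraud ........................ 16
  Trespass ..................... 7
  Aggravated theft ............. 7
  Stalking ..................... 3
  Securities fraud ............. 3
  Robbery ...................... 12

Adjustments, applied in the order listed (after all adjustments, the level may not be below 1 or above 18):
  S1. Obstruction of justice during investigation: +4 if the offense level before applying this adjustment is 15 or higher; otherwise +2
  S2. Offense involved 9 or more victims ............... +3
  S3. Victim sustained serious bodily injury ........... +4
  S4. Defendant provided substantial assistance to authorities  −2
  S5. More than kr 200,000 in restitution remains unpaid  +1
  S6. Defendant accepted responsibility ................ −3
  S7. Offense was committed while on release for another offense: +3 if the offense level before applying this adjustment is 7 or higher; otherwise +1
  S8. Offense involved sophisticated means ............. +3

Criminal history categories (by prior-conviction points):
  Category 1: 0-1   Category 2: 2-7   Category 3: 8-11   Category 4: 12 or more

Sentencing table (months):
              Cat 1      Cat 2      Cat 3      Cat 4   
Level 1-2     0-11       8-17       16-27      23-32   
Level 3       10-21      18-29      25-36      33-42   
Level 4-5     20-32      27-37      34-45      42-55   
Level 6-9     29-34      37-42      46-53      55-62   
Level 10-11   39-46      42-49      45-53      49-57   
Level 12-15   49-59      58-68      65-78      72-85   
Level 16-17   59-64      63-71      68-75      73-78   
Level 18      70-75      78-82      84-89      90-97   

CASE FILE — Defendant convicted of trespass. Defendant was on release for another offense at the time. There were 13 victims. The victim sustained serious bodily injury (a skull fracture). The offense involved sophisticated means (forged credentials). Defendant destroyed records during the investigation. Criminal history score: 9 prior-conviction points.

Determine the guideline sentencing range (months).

84-89 months

Base offense level for trespass: 7.
S1 applies (level before this adjustment is 7 < 15, so +2): 7 + 2 = 9.
S2 applies: 9 + 3 = 12.
S3 applies: 12 + 4 = 16.
S4 does not apply.
S6 does not apply.
S7 applies (level before this adjustment is 16 ≥ 7, so +3): 16 + 3 = 19.
S8 applies: 19 + 3 = 22.
Level 22 exceeds the maximum of 18; capped at 18.
Final offense level: 18.
Criminal history: 9 prior points → Category 3 (8-11).
Level 18 falls in the 18 band.
Grid: Level 18 × Category 3 = 84-89 months.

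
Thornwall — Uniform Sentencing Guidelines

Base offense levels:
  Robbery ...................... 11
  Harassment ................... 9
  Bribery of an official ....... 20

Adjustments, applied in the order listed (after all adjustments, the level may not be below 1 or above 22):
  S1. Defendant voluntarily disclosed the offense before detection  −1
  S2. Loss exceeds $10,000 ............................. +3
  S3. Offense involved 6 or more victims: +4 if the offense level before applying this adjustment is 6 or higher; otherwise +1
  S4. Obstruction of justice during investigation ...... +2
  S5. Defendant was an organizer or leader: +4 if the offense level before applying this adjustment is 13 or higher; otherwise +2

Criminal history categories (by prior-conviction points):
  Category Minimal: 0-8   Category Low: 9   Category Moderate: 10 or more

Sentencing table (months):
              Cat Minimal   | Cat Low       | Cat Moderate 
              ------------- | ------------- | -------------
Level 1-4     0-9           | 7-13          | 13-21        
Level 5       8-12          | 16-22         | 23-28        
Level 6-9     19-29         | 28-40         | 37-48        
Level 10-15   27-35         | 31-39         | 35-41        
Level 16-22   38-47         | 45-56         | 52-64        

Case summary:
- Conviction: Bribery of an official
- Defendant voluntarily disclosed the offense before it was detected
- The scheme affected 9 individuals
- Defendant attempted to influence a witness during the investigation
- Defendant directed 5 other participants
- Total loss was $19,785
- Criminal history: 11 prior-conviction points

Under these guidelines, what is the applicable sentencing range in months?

52-64 months

Base offense level for bribery of an official: 20.
S1 applies: 20 − 1 = 19.
S2 applies: 19 + 3 = 22.
S3 applies (level before this adjustment is 22 ≥ 6, so +4): 22 + 4 = 26.
S4 applies: 26 + 2 = 28.
S5 applies (level before this adjustment is 28 ≥ 13, so +4): 28 + 4 = 32.
Level 32 exceeds the maximum of 22; capped at 22.
Final offense level: 22.
Criminal history: 11 prior points → Category Moderate (10+).
Level 22 falls in the 16-22 band.
Grid: Level 16-22 × Category Moderate = 52-64 months.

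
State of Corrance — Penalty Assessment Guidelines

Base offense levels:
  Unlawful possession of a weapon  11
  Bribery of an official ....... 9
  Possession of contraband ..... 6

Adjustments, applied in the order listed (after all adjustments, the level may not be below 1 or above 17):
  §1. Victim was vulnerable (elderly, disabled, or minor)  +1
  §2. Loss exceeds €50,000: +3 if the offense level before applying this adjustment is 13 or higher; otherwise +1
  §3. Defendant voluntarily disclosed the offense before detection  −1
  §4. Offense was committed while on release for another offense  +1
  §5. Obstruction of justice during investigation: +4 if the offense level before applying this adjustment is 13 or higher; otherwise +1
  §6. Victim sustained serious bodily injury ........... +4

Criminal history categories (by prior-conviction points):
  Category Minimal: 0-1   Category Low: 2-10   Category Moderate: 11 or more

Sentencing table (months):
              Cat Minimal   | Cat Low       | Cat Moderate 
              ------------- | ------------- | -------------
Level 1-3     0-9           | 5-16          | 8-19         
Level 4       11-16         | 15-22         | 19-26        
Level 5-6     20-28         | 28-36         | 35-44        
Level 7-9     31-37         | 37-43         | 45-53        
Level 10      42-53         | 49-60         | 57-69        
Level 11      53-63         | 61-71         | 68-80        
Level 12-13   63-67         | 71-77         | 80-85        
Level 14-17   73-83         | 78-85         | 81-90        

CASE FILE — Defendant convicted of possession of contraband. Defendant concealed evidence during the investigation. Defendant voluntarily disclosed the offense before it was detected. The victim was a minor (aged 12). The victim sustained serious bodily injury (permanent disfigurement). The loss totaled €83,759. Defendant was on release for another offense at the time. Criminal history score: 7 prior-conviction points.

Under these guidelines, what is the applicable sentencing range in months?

Base offense level for possession of contraband: 6.
§1 applies: 6 + 1 = 7.
§2 applies (level before this adjustment is 7 < 13, so +1): 7 + 1 = 8.
§3 applies: 8 − 1 = 7.
§4 applies: 7 + 1 = 8.
§5 applies (level before this adjustment is 8 < 13, so +1): 8 + 1 = 9.
§6 applies: 9 + 4 = 13.
Final offense level: 13.
Criminal history: 7 prior points → Category Low (2-10).
Level 13 falls in the 12-13 band.
Grid: Level 12-13 × Category Low = 71-77 months.

71-77 months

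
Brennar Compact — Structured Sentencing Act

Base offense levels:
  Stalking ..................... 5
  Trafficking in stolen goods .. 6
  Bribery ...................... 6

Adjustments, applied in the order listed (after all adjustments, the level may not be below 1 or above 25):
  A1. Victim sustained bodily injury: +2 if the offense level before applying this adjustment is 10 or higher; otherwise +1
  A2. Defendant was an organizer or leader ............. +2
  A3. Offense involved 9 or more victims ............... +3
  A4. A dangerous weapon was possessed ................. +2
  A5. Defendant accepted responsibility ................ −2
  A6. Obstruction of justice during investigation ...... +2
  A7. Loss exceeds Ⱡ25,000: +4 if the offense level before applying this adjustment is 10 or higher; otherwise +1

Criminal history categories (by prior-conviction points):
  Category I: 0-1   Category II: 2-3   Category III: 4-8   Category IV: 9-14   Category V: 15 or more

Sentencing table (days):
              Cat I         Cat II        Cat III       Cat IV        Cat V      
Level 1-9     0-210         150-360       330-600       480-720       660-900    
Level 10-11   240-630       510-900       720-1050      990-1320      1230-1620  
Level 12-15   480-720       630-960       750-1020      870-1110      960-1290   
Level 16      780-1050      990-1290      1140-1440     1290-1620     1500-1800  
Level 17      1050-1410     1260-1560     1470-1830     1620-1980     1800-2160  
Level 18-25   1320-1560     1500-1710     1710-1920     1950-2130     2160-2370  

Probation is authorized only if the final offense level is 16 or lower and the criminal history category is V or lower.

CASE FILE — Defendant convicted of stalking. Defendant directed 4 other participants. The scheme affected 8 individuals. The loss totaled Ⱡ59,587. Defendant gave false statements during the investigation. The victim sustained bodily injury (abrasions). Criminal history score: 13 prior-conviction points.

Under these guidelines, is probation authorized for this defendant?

Yes

Base offense level for stalking: 5.
A1 applies (level before this adjustment is 5 < 10, so +1): 5 + 1 = 6.
A2 applies: 6 + 2 = 8.
A6 applies: 8 + 2 = 10.
A7 applies (level before this adjustment is 10 ≥ 10, so +4): 10 + 4 = 14.
Final offense level: 14.
Criminal history: 13 prior points → Category IV (9-14).
Level 14 falls in the 12-15 band.
Grid: Level 12-15 × Category IV = 870-1110 days.
Probation check: level 14 ≤ 16 and category IV ≤ V → eligible.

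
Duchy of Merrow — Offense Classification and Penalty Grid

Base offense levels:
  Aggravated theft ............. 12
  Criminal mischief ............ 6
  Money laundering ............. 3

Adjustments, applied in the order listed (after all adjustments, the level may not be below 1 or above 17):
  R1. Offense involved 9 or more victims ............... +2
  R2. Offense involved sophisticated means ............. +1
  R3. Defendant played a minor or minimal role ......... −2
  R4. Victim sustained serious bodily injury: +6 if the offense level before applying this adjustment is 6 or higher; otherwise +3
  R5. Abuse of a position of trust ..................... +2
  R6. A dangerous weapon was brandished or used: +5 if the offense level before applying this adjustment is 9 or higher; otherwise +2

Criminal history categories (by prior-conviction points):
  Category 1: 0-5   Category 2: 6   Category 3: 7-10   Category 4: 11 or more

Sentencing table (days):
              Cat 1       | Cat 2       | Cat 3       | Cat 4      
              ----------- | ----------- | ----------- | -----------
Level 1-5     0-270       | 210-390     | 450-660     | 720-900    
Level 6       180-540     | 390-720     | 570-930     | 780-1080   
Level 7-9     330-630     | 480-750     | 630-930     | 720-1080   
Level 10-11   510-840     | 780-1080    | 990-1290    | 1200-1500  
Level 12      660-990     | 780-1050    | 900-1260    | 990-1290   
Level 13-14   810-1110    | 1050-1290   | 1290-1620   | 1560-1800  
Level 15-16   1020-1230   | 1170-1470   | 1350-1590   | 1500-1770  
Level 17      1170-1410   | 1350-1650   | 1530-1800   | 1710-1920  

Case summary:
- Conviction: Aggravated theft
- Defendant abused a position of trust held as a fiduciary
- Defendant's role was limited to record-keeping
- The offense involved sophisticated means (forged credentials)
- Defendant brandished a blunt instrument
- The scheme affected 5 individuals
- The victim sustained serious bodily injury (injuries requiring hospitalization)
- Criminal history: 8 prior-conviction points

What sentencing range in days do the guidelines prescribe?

Base offense level for aggravated theft: 12.
R2 applies: 12 + 1 = 13.
R3 applies: 13 − 2 = 11.
R4 applies (level before this adjustment is 11 ≥ 6, so +6): 11 + 6 = 17.
R5 applies: 17 + 2 = 19.
R6 applies (level before this adjustment is 19 ≥ 9, so +5): 19 + 5 = 24.
Level 24 exceeds the maximum of 17; capped at 17.
Final offense level: 17.
Criminal history: 8 prior points → Category 3 (7-10).
Level 17 falls in the 17 band.
Grid: Level 17 × Category 3 = 1530-1800 days.

1530-1800 days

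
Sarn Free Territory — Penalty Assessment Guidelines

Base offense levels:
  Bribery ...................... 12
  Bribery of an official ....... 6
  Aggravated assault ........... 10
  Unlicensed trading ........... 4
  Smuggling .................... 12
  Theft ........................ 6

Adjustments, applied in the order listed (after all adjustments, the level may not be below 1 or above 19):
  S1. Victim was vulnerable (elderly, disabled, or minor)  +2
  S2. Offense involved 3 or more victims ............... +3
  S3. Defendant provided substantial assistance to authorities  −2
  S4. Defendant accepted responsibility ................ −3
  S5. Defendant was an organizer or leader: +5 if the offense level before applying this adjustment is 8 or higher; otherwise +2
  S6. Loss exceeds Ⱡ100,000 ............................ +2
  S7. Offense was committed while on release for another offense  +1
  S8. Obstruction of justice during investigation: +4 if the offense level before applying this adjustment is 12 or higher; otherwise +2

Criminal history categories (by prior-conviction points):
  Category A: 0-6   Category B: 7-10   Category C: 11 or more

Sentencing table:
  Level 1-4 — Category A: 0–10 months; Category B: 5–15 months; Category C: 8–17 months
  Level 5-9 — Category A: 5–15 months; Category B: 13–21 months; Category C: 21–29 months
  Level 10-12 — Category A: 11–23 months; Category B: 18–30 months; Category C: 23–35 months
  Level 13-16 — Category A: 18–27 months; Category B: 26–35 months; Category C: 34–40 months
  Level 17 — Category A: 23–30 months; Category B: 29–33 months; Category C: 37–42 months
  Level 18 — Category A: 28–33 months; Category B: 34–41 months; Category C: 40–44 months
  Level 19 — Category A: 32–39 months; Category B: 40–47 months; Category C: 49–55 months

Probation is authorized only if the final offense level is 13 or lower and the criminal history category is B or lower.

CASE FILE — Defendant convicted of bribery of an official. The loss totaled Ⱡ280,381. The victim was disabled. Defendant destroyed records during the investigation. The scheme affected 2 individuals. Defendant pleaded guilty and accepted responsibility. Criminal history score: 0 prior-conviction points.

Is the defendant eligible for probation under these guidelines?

Base offense level for bribery of an official: 6.
S1 applies: 6 + 2 = 8.
S4 applies: 8 − 3 = 5.
S5 does not apply.
S6 applies: 5 + 2 = 7.
S8 applies (level before this adjustment is 7 < 12, so +2): 7 + 2 = 9.
Final offense level: 9.
Criminal history: 0 prior points → Category A (0-6).
Level 9 falls in the 5-9 band.
Grid: Level 5-9 × Category A = 5-15 months.
Probation check: level 9 ≤ 13 and category A ≤ B → eligible.

Yes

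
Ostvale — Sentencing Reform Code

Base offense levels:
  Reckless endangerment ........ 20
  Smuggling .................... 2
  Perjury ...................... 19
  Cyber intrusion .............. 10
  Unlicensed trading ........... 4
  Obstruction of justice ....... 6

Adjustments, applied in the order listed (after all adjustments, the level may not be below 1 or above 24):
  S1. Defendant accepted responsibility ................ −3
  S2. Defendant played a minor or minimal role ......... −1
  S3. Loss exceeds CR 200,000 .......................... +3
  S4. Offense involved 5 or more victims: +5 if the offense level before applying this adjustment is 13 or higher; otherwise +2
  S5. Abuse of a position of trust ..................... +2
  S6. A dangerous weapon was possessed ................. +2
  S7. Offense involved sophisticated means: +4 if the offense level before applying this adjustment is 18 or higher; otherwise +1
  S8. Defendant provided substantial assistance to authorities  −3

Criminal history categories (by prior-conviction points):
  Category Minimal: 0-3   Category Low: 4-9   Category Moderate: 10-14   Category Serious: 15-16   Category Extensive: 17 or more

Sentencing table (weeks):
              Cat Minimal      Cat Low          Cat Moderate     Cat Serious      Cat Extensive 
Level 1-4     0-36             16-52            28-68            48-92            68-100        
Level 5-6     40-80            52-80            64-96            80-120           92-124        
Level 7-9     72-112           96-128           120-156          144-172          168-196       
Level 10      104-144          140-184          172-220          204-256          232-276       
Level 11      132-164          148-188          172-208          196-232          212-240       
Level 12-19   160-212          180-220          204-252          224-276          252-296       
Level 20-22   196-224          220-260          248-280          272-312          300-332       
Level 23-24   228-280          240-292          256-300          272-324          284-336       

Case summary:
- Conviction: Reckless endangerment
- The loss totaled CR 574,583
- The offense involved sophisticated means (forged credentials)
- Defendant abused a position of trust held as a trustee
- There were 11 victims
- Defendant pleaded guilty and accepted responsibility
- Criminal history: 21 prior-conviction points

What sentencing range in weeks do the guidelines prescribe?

Base offense level for reckless endangerment: 20.
S1 applies: 20 − 3 = 17.
S3 applies: 17 + 3 = 20.
S4 applies (level before this adjustment is 20 ≥ 13, so +5): 20 + 5 = 25.
S5 applies: 25 + 2 = 27.
S6 does not apply.
S7 applies (level before this adjustment is 27 ≥ 18, so +4): 27 + 4 = 31.
S8 does not apply.
Level 31 exceeds the maximum of 24; capped at 24.
Final offense level: 24.
Criminal history: 21 prior points → Category Extensive (17+).
Level 24 falls in the 23-24 band.
Grid: Level 23-24 × Category Extensive = 284-336 weeks.

284-336 weeks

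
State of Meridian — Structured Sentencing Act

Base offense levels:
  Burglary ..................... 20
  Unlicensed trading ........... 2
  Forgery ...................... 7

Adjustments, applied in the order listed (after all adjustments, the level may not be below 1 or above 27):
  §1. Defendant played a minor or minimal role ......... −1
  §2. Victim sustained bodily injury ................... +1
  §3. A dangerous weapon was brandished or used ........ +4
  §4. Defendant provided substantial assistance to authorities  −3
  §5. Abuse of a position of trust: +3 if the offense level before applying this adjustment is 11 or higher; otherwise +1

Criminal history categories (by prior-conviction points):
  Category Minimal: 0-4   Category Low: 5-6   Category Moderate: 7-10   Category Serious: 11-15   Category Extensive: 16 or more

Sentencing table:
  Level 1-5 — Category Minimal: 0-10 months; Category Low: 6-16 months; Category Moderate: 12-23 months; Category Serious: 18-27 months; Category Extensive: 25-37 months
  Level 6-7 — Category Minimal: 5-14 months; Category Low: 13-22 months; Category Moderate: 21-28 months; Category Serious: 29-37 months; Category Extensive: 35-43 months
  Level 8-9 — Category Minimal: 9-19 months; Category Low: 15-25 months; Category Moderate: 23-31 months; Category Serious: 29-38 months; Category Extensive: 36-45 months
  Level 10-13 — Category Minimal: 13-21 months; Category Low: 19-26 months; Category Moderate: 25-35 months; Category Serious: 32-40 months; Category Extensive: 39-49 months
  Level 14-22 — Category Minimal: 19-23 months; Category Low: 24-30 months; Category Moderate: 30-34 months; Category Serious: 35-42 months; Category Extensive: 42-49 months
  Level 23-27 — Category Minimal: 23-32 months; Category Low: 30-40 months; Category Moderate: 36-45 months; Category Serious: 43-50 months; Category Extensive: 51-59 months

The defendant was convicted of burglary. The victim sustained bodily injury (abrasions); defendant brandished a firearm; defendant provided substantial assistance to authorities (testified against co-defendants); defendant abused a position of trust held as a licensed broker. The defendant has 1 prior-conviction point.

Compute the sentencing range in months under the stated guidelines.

Base offense level for burglary: 20.
§1 does not apply.
§2 applies: 20 + 1 = 21.
§3 applies: 21 + 4 = 25.
§4 applies: 25 − 3 = 22.
§5 applies (level before this adjustment is 22 ≥ 11, so +3): 22 + 3 = 25.
Final offense level: 25.
Criminal history: 1 prior point → Category Minimal (0-4).
Level 25 falls in the 23-27 band.
Grid: Level 23-27 × Category Minimal = 23-32 months.

23-32 months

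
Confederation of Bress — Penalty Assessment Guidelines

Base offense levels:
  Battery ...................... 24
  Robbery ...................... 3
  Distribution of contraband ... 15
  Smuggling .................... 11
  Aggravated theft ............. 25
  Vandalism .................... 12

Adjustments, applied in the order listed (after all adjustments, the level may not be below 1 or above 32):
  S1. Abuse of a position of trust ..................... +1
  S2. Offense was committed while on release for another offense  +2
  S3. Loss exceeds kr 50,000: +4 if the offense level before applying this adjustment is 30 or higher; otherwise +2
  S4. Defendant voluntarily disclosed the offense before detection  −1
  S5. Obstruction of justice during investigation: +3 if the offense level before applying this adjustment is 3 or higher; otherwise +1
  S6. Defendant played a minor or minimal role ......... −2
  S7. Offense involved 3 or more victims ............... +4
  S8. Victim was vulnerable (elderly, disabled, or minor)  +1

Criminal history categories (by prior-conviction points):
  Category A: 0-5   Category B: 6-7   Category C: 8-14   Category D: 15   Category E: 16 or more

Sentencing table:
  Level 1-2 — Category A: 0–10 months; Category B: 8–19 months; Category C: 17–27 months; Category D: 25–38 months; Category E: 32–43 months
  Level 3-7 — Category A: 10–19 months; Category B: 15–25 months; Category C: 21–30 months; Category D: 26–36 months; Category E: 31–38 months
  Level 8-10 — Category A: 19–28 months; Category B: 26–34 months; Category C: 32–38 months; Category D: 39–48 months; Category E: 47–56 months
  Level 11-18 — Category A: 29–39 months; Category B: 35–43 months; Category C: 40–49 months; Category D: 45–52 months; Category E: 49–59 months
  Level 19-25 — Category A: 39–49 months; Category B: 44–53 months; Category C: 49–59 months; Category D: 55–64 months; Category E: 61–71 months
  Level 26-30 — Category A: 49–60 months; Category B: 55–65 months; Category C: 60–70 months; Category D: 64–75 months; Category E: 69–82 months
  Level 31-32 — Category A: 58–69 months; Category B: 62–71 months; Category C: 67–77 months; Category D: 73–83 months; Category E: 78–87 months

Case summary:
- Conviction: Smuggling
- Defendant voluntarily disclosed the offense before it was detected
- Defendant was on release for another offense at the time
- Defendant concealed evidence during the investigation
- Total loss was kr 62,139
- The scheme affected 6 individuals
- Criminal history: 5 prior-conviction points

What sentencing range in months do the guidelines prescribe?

39-49 months

Base offense level for smuggling: 11.
S2 applies: 11 + 2 = 13.
S3 applies (level before this adjustment is 13 < 30, so +2): 13 + 2 = 15.
S4 applies: 15 − 1 = 14.
S5 applies (level before this adjustment is 14 ≥ 3, so +3): 14 + 3 = 17.
S6 does not apply.
S7 applies: 17 + 4 = 21.
Final offense level: 21.
Criminal history: 5 prior points → Category A (0-5).
Level 21 falls in the 19-25 band.
Grid: Level 19-25 × Category A = 39-49 months.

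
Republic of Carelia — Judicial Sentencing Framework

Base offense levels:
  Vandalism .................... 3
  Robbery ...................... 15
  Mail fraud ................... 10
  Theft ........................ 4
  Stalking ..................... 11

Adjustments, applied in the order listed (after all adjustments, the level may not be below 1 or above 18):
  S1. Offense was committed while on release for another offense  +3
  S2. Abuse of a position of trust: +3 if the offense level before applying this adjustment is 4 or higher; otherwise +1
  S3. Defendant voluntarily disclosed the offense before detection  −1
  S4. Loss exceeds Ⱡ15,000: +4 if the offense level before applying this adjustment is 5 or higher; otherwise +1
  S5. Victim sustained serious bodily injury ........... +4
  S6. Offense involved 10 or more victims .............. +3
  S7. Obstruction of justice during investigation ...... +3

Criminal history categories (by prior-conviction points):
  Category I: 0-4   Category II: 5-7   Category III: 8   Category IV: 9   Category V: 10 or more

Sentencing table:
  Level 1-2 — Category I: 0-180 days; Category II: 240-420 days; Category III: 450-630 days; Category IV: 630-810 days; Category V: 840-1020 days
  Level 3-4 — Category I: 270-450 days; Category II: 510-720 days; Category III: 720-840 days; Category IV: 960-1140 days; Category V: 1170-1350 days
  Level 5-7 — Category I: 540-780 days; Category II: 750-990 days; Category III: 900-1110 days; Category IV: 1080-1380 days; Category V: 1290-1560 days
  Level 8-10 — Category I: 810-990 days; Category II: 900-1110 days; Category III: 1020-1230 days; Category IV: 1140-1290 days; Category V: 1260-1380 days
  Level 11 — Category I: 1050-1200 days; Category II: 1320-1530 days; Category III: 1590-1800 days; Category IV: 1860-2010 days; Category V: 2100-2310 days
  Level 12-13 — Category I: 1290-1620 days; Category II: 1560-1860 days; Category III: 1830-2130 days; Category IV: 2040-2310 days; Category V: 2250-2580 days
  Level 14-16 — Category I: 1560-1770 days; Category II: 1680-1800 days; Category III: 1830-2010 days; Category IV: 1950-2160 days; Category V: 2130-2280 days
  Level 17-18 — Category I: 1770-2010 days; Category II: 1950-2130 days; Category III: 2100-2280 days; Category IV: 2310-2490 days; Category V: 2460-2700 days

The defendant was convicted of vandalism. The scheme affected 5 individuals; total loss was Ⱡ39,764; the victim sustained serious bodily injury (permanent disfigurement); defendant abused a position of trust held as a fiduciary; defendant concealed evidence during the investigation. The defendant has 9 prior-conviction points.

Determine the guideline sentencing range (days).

2040-2310 days

Base offense level for vandalism: 3.
S1 does not apply.
S2 applies (level before this adjustment is 3 < 4, so +1): 3 + 1 = 4.
S3 does not apply.
S4 applies (level before this adjustment is 4 < 5, so +1): 4 + 1 = 5.
S5 applies: 5 + 4 = 9.
S7 applies: 9 + 3 = 12.
Final offense level: 12.
Criminal history: 9 prior points → Category IV (9).
Level 12 falls in the 12-13 band.
Grid: Level 12-13 × Category IV = 2040-2310 days.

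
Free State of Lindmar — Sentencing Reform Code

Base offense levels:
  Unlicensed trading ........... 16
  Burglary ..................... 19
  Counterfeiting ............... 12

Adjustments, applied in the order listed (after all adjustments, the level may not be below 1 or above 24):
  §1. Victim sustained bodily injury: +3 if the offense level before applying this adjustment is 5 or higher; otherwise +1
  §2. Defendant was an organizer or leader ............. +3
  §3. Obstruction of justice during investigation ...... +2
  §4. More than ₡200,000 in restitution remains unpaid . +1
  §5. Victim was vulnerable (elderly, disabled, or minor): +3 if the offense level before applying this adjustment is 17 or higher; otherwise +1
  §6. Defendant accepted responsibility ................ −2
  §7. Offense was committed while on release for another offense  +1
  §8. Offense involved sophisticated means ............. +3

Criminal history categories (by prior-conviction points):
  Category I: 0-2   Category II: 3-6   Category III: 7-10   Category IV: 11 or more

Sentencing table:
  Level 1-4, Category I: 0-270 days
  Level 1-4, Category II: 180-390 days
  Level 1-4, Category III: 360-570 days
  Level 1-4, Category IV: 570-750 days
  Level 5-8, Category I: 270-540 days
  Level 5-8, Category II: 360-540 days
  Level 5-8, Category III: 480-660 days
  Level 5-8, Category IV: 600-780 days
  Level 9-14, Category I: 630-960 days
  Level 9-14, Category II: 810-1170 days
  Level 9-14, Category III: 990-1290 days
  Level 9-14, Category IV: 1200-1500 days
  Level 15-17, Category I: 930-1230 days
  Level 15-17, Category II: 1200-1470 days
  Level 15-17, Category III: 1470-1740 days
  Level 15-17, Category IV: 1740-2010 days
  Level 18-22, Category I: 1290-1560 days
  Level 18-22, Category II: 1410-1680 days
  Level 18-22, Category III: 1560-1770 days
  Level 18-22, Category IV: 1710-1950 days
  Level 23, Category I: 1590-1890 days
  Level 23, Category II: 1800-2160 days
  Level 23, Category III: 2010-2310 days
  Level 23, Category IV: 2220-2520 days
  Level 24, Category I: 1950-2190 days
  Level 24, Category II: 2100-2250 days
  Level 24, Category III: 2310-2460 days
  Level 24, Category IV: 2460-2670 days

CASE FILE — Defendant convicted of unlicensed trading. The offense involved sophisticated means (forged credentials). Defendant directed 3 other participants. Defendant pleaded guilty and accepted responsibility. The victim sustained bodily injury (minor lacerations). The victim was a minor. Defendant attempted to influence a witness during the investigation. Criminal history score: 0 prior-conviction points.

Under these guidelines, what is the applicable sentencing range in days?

1950-2190 days

Base offense level for unlicensed trading: 16.
§1 applies (level before this adjustment is 16 ≥ 5, so +3): 16 + 3 = 19.
§2 applies: 19 + 3 = 22.
§3 applies: 22 + 2 = 24.
§4 does not apply.
§5 applies (level before this adjustment is 24 ≥ 17, so +3): 24 + 3 = 27.
§6 applies: 27 − 2 = 25.
§8 applies: 25 + 3 = 28.
Level 28 exceeds the maximum of 24; capped at 24.
Final offense level: 24.
Criminal history: 0 prior points → Category I (0-2).
Level 24 falls in the 24 band.
Grid: Level 24 × Category I = 1950-2190 days.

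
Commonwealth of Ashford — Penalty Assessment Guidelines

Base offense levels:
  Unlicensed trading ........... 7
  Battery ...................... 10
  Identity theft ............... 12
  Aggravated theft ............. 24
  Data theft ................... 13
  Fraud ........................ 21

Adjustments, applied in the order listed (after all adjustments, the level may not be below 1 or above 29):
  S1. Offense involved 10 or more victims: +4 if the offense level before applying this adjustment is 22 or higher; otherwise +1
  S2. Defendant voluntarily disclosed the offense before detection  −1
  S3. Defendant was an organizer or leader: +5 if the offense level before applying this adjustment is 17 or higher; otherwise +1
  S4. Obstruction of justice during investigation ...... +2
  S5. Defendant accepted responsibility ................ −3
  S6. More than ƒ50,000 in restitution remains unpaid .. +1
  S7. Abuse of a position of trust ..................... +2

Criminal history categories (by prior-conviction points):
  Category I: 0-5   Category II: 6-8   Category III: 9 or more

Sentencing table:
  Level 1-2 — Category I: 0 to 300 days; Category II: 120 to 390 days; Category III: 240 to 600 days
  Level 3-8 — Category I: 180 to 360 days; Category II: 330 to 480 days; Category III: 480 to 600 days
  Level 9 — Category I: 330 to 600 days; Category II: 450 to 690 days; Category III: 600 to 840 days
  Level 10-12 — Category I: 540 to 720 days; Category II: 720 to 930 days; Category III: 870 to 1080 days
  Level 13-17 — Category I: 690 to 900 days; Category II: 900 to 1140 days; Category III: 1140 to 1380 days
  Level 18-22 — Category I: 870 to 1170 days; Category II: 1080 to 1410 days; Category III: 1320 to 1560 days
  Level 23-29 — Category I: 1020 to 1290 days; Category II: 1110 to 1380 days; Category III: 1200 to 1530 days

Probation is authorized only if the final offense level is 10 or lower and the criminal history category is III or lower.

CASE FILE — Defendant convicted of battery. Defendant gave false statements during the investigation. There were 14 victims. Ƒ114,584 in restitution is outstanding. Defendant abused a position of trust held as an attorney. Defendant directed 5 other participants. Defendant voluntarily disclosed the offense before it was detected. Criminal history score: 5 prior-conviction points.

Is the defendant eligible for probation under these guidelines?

No

Base offense level for battery: 10.
S1 applies (level before this adjustment is 10 < 22, so +1): 10 + 1 = 11.
S2 applies: 11 − 1 = 10.
S3 applies (level before this adjustment is 10 < 17, so +1): 10 + 1 = 11.
S4 applies: 11 + 2 = 13.
S6 applies: 13 + 1 = 14.
S7 applies: 14 + 2 = 16.
Final offense level: 16.
Criminal history: 5 prior points → Category I (0-5).
Level 16 falls in the 13-17 band.
Grid: Level 13-17 × Category I = 690-900 days.
Probation check: level 16 > 10 and category I ≤ III → not eligible.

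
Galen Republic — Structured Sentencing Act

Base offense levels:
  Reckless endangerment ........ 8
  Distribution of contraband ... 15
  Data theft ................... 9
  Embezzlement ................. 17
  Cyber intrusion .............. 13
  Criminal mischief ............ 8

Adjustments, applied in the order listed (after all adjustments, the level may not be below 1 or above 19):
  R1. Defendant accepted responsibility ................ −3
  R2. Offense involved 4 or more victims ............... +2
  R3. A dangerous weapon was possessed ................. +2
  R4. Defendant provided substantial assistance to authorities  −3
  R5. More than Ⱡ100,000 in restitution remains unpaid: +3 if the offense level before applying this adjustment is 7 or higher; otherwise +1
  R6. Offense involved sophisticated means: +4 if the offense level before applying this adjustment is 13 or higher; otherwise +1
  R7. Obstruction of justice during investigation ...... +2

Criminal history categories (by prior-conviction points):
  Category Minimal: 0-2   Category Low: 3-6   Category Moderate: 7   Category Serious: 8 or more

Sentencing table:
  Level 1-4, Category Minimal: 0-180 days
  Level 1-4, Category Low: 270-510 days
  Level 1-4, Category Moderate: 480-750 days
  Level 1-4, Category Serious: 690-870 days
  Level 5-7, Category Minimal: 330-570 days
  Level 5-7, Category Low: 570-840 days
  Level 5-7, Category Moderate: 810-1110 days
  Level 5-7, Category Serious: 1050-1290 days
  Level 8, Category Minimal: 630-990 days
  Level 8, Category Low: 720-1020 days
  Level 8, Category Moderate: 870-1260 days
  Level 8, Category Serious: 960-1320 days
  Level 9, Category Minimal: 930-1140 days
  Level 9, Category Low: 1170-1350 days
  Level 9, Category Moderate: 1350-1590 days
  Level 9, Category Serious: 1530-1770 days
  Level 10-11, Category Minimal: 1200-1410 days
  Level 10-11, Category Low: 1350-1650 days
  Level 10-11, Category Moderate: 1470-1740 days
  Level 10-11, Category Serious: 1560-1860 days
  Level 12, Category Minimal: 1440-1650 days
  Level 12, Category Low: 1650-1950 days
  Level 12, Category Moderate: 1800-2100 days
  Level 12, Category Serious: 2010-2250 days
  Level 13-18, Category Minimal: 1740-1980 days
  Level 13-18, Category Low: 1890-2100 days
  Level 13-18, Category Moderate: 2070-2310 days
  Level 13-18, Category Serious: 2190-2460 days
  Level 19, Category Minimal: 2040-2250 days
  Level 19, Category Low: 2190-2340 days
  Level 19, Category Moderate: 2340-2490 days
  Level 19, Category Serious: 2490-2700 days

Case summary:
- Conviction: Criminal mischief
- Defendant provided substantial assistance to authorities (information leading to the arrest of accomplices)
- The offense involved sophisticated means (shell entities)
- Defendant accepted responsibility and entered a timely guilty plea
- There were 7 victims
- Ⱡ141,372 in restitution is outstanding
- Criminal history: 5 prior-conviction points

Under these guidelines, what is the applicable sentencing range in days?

570-840 days

Base offense level for criminal mischief: 8.
R1 applies: 8 − 3 = 5.
R2 applies: 5 + 2 = 7.
R3 does not apply.
R4 applies: 7 − 3 = 4.
R5 applies (level before this adjustment is 4 < 7, so +1): 4 + 1 = 5.
R6 applies (level before this adjustment is 5 < 13, so +1): 5 + 1 = 6.
Final offense level: 6.
Criminal history: 5 prior points → Category Low (3-6).
Level 6 falls in the 5-7 band.
Grid: Level 5-7 × Category Low = 570-840 days.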